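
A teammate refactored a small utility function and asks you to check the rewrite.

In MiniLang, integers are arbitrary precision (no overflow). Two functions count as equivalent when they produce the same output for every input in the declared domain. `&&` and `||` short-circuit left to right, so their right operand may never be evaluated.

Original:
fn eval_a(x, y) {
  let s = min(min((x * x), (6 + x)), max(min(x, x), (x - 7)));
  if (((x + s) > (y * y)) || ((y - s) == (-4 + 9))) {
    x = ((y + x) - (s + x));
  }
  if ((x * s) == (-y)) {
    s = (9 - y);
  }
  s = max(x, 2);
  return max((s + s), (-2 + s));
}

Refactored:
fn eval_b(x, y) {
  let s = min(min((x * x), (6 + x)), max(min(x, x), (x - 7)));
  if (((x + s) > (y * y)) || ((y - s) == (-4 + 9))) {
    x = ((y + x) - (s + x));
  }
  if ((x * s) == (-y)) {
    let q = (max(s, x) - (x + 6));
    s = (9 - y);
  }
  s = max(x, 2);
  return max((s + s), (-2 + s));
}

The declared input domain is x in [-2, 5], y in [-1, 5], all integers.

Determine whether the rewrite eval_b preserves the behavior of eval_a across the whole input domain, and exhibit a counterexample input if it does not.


The two versions differ — the changes include arithmetic usage differs; also constant usage differs; also statement counts differ; also min/max/abs usage differs; also local variable names differ.
Tracing x=1, y=0: eval_a: s = 1; (((x + s) > (y * y)) || ((y - s) == (-4 + 9))) -> true; x = -1; ((x * s) == (-y)) -> false; s = 2; return 4 | eval_b: s = 1; (((x + s) > (y * y)) || ((y - s) == (-4 + 9))) -> true; x = -1; ((x * s) == (-y)) -> false; s = 2; return 4 — matching result 4.
Every one of the 56 inputs gives matching results.
verdict: equivalent


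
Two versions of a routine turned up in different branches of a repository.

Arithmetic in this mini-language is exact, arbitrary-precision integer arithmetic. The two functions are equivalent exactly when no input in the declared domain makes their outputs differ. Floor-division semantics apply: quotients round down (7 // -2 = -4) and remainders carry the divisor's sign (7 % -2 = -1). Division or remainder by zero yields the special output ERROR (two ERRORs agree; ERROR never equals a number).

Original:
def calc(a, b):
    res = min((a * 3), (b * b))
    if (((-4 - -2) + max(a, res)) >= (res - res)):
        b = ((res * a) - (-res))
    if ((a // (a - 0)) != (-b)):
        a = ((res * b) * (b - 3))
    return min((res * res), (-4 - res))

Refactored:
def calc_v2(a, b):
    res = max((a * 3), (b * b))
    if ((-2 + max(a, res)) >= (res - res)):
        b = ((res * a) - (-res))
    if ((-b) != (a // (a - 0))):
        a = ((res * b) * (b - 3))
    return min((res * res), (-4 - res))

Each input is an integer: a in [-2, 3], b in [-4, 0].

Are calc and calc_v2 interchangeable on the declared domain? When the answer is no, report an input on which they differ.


Run the pair on a=-2, b=-4.
calc: res := -6 | (((-4 - -2) + max(a, res)) >= (res - res)): false | ((a // (a - 0)) != (-b)): true | a := -168 | result 2
calc_v2: res := 16 | ((-2 + max(a, res)) >= (res - res)): true | b := -16 | ((-b) != (a // (a - 0))): true | a := 4864 | result -20
2 != -20, so the rewrite changes behavior.
verdict: not equivalent; witness: a=-2, b=-4


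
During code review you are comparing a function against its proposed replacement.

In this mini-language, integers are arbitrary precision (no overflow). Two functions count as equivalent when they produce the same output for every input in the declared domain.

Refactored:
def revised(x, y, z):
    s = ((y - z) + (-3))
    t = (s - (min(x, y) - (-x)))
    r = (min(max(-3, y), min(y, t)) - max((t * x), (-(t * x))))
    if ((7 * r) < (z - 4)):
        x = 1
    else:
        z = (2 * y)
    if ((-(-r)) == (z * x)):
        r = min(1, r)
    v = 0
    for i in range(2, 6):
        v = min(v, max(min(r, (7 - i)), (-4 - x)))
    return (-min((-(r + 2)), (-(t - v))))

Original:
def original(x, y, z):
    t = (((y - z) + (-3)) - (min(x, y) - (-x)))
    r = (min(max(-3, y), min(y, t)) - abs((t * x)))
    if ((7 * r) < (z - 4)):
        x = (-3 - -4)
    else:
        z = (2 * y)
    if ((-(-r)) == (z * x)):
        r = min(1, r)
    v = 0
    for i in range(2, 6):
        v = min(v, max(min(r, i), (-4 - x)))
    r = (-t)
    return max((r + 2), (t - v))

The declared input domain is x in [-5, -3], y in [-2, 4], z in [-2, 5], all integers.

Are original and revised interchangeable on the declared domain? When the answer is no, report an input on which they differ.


There is a counterexample at x=-4, y=-2, z=5: 4 on one side, 3 on the other.
original: t := -2 | r := -10 | ((7 * r) < (z - 4)): true | x := 1 | ((-(-r)) == (z * x)): false | v := 0 | iter i=2: | v := -5 | iter i=3: | v := -5 | iter i=4: | v := -5 | iter i=5: | v := -5 | r := 2 | result 4
revised: s := -10 | t := -2 | r := -10 | ((7 * r) < (z - 4)): true | x := 1 | ((-(-r)) == (z * x)): false | v := 0 | iter i=2: | v := -5 | iter i=3: | v := -5 | iter i=4: | v := -5 | iter i=5: | v := -5 | result 3
verdict: not equivalent; witness: x=-4, y=-2, z=5


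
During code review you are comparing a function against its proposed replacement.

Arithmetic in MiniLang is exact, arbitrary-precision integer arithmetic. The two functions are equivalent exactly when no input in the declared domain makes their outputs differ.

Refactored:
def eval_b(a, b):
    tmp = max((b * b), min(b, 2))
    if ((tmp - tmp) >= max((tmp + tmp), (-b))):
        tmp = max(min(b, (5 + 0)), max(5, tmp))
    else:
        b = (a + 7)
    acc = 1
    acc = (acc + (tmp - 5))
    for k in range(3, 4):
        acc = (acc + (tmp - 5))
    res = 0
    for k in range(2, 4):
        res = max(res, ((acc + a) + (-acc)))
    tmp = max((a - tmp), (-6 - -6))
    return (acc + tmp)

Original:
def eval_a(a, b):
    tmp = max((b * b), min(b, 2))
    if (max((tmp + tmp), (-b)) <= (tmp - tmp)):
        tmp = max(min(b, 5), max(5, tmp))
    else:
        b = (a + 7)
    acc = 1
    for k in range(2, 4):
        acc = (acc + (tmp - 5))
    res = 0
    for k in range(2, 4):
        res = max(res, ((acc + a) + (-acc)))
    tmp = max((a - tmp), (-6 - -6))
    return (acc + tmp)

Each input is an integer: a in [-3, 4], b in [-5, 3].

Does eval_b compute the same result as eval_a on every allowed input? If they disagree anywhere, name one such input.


The two are interchangeable: arithmetic usage differs, plus constant usage differs, plus comparison usage differs, plus loop structure differs, plus statement counts differ, and every declared input agrees.
Tracing a=-2, b=-4: eval_a: tmp=16, then (max((tmp + tmp), (-b)) <= (tmp - tmp)) is false, then b=5, then acc=1, then (k=2), then acc=12, then (k=3), then acc=23, then res=0, then (k=2), then res=0, then (k=3), then res=0, then tmp=0, then returns 23 | eval_b: tmp=16, then ((tmp - tmp) >= max((tmp + tmp), (-b))) is false, then b=5, then acc=1, then acc=12, then (k=3), then acc=23, then res=0, then (k=2), then res=0, then (k=3), then res=0, then tmp=0, then returns 23 — matching result 23.
Every one of the 72 inputs gives matching results.
verdict: equivalent


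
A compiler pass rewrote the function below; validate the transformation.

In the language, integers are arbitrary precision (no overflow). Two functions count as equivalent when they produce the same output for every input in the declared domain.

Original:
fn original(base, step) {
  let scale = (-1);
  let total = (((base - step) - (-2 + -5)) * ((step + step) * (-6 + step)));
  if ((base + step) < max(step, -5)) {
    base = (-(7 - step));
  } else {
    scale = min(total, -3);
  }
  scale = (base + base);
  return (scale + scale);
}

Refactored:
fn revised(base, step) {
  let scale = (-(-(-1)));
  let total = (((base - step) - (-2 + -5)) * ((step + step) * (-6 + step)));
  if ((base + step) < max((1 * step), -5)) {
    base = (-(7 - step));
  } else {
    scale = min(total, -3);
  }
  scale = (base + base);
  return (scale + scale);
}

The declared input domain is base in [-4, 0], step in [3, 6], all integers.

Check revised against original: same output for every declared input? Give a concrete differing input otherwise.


This is a faithful refactor — arithmetic usage differs; and constant usage differs, but the computed results match everywhere.
One worked example (base=-3, step=4) — original: scale = -1; total = 0; ((base + step) < max(step, -5)) -> true; base = -3; scale = -6; return -12; revised: scale = -1; total = 0; ((base + step) < max((1 * step), -5)) -> true; base = -3; scale = -6; return -12; agreement on -12.
Sweeping the whole domain (20 inputs) finds no disagreement.
verdict: equivalent


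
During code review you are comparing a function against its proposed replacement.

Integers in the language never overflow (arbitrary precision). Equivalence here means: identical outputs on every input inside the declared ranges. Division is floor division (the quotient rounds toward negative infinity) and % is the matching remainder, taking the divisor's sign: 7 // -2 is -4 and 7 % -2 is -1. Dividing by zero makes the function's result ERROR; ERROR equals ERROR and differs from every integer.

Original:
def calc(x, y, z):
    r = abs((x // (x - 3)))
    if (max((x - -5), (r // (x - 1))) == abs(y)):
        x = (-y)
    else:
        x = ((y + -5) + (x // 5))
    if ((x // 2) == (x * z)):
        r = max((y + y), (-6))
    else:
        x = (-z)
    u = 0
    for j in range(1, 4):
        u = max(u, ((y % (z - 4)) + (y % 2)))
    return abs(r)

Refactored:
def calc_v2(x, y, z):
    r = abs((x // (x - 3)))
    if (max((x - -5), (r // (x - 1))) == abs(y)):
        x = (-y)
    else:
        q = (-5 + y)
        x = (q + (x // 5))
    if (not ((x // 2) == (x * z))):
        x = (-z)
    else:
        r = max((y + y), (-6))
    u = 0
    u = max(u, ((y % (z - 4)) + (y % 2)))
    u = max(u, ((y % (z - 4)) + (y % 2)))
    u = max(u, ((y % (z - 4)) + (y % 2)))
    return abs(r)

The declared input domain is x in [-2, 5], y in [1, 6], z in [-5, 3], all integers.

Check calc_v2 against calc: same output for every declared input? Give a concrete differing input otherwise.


Side by side, the visible changes include: boolean connective usage differs; min/max/abs usage differs; loop structure differs; local variable names differ; constant usage differs; statement counts differ; arithmetic usage differs.
As a probe, take x=3, y=1, z=-1: calc runs division by zero -> ERROR; calc_v2 runs division by zero -> ERROR; both end at ERROR.
Sweeping the whole domain (432 inputs) finds no disagreement.
verdict: equivalent


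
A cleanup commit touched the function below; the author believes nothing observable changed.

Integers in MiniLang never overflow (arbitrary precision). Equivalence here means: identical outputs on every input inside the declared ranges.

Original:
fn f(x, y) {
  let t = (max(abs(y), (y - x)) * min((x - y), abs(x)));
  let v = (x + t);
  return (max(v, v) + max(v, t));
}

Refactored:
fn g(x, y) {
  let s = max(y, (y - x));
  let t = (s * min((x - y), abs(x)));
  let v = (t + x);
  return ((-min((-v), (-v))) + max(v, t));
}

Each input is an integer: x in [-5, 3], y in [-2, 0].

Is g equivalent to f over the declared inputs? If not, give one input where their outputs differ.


There is a counterexample at x=-3, y=-2: -7 on one side, -5 on the other.
f: t := -2 | v := -5 | result -7
g: s := 1 | t := -1 | v := -4 | result -5
verdict: not equivalent; witness: x=-3, y=-2


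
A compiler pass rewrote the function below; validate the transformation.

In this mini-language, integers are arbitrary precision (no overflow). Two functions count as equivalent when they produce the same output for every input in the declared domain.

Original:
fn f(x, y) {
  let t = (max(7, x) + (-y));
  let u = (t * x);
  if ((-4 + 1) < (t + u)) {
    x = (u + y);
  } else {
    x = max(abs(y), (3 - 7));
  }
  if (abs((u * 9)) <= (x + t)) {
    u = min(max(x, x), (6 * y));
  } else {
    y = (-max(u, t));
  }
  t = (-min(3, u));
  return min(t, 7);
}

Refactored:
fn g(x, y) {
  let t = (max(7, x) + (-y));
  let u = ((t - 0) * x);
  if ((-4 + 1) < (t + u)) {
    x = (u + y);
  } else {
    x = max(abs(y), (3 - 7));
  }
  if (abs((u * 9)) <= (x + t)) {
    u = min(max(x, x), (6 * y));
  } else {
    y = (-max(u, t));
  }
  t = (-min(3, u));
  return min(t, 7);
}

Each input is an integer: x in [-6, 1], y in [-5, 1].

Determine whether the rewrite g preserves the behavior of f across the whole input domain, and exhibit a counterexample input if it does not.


Comparing the listings, the differences include: arithmetic usage differs, constant usage differs.
As a probe, take x=-5, y=-3: f runs t=10, then u=-50, then ((-4 + 1) < (t + u)) is false, then x=3, then (abs((u * 9)) <= (x + t)) is false, then y=-10, then t=50, then returns 7; g runs t=10, then u=-50, then ((-4 + 1) < (t + u)) is false, then x=3, then (abs((u * 9)) <= (x + t)) is false, then y=-10, then t=50, then returns 7; both end at 7.
Checked all 56 inputs in the declared domain: the outputs agree on every one.
verdict: equivalent


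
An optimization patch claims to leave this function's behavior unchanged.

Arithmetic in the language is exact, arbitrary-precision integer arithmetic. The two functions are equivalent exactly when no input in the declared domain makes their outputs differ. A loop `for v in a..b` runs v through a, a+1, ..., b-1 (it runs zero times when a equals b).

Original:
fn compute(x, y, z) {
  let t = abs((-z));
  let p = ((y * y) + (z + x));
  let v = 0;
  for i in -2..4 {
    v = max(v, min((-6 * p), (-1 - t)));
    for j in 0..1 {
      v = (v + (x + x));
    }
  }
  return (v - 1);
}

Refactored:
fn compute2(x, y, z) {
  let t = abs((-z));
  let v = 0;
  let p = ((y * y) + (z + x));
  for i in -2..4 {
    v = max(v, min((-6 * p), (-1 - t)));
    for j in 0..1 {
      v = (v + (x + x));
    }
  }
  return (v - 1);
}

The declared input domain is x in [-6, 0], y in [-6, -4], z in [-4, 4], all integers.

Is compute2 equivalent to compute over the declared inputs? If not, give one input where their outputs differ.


Comparing the listings, the differences include: same computation, different form.
One worked example (x=-6, y=-4, z=-3) — compute: t becomes 3; next p becomes 7; next v becomes 0; next at i=-2:; next v becomes 0; next at j=0:; next v becomes -12; next at i=-1:; next v becomes -12; next at j=0:; next v becomes -24; next at i=0:; next v becomes -24; next at j=0:; next v becomes -36; next at i=1:; next v becomes -36; next at j=0:; next v becomes -48; next at i=2:; next v becomes -42; next at j=0:; next v becomes -54; next at i=3:; next v becomes -42; next at j=0:; next v becomes -54; next final value -55; compute2: t becomes 3; next v becomes 0; next p becomes 7; next at i=-2:; next v becomes 0; next at j=0:; next v becomes -12; next at i=-1:; next v becomes -12; next at j=0:; next v becomes -24; next at i=0:; next v becomes -24; next at j=0:; next v becomes -36; next at i=1:; next v becomes -36; next at j=0:; next v becomes -48; next at i=2:; next v becomes -42; next at j=0:; next v becomes -54; next at i=3:; next v becomes -42; next at j=0:; next v becomes -54; next final value -55; agreement on -55.
Checked all 189 inputs in the declared domain: the outputs agree on every one.
verdict: equivalent


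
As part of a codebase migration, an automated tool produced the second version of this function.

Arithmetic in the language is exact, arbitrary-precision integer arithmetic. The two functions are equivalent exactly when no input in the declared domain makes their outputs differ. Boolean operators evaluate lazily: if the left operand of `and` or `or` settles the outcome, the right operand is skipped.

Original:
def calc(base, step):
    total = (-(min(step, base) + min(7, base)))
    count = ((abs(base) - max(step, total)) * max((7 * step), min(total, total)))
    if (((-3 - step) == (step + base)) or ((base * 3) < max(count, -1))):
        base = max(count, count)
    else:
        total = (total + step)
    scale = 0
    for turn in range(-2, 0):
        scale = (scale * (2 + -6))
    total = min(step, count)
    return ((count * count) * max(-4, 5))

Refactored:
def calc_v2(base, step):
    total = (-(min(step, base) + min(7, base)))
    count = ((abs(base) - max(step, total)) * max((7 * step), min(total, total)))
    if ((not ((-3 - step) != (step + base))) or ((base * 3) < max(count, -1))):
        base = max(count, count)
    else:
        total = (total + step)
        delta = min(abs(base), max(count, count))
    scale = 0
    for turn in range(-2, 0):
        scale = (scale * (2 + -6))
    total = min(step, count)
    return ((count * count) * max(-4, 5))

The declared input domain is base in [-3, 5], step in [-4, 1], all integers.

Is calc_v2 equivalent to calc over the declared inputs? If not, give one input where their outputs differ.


The two are interchangeable: min/max/abs usage differs; also boolean connective usage differs; also local variable names differ; also statement counts differ; also comparison usage differs, and every declared input agrees.
One worked example (base=3, step=-2) — calc: total becomes -1; next count becomes -4; next (((-3 - step) == (step + base)) or ((base * 3) < max(count, -1))) evaluates to false; next total becomes -3; next scale becomes 0; next at turn=-2:; next scale becomes 0; next at turn=-1:; next scale becomes 0; next total becomes -4; next final value 80; calc_v2: total becomes -1; next count becomes -4; next ((not ((-3 - step) != (step + base))) or ((base * 3) < max(count, -1))) evaluates to false; next total becomes -3; next delta becomes -4; next scale becomes 0; next at turn=-2:; next scale becomes 0; next at turn=-1:; next scale becomes 0; next total becomes -4; next final value 80; agreement on 80.
Every one of the 54 inputs gives matching results.
verdict: equivalent


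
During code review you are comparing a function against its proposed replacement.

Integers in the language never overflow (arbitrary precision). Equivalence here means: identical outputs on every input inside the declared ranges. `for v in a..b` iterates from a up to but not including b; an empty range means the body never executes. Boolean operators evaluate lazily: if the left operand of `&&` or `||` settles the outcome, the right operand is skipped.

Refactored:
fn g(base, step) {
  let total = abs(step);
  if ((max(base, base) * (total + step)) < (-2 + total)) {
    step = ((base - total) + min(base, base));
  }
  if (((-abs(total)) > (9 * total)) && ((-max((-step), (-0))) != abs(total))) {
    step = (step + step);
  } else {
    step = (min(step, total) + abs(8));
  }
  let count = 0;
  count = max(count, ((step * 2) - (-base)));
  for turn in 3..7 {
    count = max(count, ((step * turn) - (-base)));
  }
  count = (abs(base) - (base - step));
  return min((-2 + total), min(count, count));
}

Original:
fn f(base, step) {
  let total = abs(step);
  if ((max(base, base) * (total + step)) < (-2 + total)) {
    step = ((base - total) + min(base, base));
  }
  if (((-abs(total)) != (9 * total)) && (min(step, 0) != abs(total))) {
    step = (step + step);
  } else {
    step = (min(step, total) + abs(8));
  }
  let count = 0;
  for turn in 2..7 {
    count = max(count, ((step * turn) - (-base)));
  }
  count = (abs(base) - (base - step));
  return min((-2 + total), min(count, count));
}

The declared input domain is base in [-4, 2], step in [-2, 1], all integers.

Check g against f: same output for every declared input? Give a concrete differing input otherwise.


Consider the input base=-4, step=1.
f: total := 1 | ((max(base, base) * (total + step)) < (-2 + total)): true | step := -9 | (((-abs(total)) != (9 * total)) && (min(step, 0) != abs(total))): true | step := -18 | count := 0 | iter turn=2: | count := 0 | iter turn=3: | count := 0 | iter turn=4: | count := 0 | iter turn=5: | count := 0 | iter turn=6: | count := 0 | count := -10 | result -10
g: total := 1 | ((max(base, base) * (total + step)) < (-2 + total)): true | step := -9 | (((-abs(total)) > (9 * total)) && ((-max((-step), (-0))) != abs(total))): false | step := -1 | count := 0 | count := 0 | iter turn=3: | count := 0 | iter turn=4: | count := 0 | iter turn=5: | count := 0 | iter turn=6: | count := 0 | count := 7 | result -1
-10 and -1 differ, so these are not the same function on this domain.
verdict: not equivalent; witness: base=-4, step=1


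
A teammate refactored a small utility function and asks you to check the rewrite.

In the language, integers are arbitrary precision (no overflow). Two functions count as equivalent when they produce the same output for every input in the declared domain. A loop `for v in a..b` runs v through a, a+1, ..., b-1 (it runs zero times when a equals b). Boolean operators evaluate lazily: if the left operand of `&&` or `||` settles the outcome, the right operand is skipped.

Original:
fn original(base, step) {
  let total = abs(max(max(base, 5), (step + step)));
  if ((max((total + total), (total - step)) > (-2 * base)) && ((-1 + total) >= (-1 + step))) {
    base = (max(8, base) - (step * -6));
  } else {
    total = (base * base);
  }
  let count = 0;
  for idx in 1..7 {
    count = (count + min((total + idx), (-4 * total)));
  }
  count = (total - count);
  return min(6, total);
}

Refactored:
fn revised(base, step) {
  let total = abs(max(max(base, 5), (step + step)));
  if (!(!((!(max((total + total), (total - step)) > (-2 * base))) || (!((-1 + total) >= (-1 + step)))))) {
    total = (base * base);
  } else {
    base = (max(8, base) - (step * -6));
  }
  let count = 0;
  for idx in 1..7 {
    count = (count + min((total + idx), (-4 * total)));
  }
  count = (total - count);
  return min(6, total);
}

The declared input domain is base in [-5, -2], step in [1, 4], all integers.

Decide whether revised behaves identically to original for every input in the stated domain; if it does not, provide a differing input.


Equivalent — the differences include boolean connective usage differs, yet no declared input distinguishes the two.
One worked example (base=-2, step=4) — original: total becomes 8; next ((max((total + total), (total - step)) > (-2 * base)) && ((-1 + total) >= (-1 + step))) evaluates to true; next base becomes 32; next count becomes 0; next at idx=1:; next count becomes -32; next at idx=2:; next count becomes -64; next at idx=3:; next count becomes -96; next at idx=4:; next count becomes -128; next at idx=5:; next count becomes -160; next at idx=6:; next count becomes -192; next count becomes 200; next final value 6; revised: total becomes 8; next (!(!((!(max((total + total), (total - step)) > (-2 * base))) || (!((-1 + total) >= (-1 + step)))))) evaluates to false; next base becomes 32; next count becomes 0; next at idx=1:; next count becomes -32; next at idx=2:; next count becomes -64; next at idx=3:; next count becomes -96; next at idx=4:; next count becomes -128; next at idx=5:; next count becomes -160; next at idx=6:; next count becomes -192; next count becomes 200; next final value 6; agreement on 6.
Checked all 16 inputs in the declared domain: the outputs agree on every one.
verdict: equivalent


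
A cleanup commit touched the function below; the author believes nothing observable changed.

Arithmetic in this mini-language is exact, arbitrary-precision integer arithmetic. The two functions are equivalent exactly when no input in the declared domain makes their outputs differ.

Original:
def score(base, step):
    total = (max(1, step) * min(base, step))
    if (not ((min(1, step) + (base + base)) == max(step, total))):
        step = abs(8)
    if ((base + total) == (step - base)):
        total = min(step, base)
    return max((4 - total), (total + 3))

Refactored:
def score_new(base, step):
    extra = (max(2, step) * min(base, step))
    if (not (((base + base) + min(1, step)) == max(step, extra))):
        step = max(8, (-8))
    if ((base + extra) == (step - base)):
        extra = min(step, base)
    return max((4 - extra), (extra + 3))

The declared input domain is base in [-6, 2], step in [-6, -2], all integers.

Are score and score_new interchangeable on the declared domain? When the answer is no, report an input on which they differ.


base=-6, step=-6 yields 10 from score but 16 from score_new.
verdict: not equivalent; witness: base=-6, step=-6


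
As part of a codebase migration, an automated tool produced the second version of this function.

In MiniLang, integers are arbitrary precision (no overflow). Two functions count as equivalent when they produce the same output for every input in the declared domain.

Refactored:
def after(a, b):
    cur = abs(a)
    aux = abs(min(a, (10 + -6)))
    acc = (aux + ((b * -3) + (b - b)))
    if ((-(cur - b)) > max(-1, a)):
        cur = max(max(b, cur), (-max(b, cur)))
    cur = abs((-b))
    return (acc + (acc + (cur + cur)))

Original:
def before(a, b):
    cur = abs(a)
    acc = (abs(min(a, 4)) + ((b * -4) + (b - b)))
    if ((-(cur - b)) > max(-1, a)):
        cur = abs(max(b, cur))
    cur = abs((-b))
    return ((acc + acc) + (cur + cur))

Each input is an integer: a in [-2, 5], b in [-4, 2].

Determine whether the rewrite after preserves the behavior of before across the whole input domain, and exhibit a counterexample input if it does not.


Run the pair on a=-2, b=-4.
before: cur becomes 2; next acc becomes 18; next ((-(cur - b)) > max(-1, a)) evaluates to false; next cur becomes 4; next final value 44
after: cur becomes 2; next aux becomes 2; next acc becomes 14; next ((-(cur - b)) > max(-1, a)) evaluates to false; next cur becomes 4; next final value 36
44 vs 36 — the two versions disagree here.
verdict: not equivalent; witness: a=-2, b=-4


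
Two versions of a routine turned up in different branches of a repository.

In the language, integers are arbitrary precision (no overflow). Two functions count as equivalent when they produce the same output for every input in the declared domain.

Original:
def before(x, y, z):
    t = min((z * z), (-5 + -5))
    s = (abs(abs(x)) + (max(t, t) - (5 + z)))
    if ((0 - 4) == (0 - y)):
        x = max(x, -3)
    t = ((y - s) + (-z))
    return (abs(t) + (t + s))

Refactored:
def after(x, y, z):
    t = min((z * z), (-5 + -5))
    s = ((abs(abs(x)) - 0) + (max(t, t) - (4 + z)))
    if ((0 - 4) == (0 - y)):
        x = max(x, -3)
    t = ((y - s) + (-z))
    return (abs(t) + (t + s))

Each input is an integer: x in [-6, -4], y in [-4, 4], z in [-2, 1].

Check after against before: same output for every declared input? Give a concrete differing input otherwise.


Input x=-6, y=-4, z=-2: 3 from before versus 2 from after.
verdict: not equivalent; witness: x=-6, y=-4, z=-2


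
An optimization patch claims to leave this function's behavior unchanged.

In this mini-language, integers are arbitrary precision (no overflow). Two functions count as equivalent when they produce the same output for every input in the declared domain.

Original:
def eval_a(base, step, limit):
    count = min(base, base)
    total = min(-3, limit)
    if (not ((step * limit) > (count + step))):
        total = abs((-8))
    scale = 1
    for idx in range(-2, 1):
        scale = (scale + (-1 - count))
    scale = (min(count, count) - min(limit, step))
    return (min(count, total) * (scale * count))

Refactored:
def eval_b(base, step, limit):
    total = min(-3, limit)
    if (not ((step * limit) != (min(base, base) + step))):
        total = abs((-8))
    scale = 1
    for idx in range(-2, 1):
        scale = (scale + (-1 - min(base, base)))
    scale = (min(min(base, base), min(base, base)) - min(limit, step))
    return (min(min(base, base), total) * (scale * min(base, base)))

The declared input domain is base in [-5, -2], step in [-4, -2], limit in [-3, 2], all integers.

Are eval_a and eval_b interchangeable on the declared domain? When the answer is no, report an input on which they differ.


Evaluate both at base=-2, step=-4, limit=2.
eval_a: count = -2; total = -3; (not ((step * limit) > (count + step))) -> true; total = 8; scale = 1; [idx=-2]; scale = 2; [idx=-1]; scale = 3; [idx=0]; scale = 4; scale = 2; return 8
eval_b: total = -3; (not ((step * limit) != (min(base, base) + step))) -> false; scale = 1; [idx=-2]; scale = 2; [idx=-1]; scale = 3; [idx=0]; scale = 4; scale = 2; return 12
8 and 12 differ, so these are not the same function on this domain.
verdict: not equivalent; witness: base=-2, step=-4, limit=2


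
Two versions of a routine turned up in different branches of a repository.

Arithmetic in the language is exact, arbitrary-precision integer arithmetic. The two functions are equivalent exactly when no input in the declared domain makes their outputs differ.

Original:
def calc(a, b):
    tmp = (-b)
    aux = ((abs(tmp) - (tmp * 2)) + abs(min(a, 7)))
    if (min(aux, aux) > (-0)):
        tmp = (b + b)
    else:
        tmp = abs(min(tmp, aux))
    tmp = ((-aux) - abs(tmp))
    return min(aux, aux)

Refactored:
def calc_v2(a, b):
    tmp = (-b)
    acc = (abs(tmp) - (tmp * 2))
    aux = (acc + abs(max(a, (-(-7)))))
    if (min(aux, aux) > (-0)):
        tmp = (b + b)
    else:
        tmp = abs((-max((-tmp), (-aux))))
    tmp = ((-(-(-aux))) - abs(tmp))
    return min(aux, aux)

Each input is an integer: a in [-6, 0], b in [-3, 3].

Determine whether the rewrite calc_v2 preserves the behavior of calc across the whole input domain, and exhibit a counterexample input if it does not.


Input a=-6, b=-3: 3 from calc versus 4 from calc_v2.
verdict: not equivalent; witness: a=-6, b=-3


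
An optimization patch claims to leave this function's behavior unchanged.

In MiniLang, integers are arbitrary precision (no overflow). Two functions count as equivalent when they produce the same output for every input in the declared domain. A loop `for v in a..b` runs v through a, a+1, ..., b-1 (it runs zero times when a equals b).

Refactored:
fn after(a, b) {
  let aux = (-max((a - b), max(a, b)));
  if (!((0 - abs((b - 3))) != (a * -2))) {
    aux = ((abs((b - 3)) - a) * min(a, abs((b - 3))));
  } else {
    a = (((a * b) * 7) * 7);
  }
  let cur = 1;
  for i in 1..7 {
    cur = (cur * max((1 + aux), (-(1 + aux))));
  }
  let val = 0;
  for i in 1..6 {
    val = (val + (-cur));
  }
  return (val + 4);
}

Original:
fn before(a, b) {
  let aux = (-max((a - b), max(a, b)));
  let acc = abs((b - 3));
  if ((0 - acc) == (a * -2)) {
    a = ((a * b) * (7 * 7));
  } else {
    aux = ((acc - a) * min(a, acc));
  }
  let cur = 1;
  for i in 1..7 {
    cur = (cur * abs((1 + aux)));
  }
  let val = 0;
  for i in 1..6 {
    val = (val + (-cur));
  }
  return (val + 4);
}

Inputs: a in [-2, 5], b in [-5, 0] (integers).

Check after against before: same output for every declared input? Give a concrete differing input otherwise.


Try a=-2, b=-5.
before: aux=-3, then acc=8, then ((0 - acc) == (a * -2)) is false, then aux=-20, then cur=1, then (i=1), then cur=19, then (i=2), then cur=361, then (i=3), then cur=6859, then (i=4), then cur=130321, then (i=5), then cur=2476099, then (i=6), then cur=47045881, then val=0, then (i=1), then val=-47045881, then (i=2), then val=-94091762, then (i=3), then val=-141137643, then (i=4), then val=-188183524, then (i=5), then val=-235229405, then returns -235229401
after: aux=-3, then (!((0 - abs((b - 3))) != (a * -2))) is false, then a=490, then cur=1, then (i=1), then cur=2, then (i=2), then cur=4, then (i=3), then cur=8, then (i=4), then cur=16, then (i=5), then cur=32, then (i=6), then cur=64, then val=0, then (i=1), then val=-64, then (i=2), then val=-128, then (i=3), then val=-192, then (i=4), then val=-256, then (i=5), then val=-320, then returns -316
-235229401 vs -316 — the two versions disagree here.
verdict: not equivalent; witness: a=-2, b=-5


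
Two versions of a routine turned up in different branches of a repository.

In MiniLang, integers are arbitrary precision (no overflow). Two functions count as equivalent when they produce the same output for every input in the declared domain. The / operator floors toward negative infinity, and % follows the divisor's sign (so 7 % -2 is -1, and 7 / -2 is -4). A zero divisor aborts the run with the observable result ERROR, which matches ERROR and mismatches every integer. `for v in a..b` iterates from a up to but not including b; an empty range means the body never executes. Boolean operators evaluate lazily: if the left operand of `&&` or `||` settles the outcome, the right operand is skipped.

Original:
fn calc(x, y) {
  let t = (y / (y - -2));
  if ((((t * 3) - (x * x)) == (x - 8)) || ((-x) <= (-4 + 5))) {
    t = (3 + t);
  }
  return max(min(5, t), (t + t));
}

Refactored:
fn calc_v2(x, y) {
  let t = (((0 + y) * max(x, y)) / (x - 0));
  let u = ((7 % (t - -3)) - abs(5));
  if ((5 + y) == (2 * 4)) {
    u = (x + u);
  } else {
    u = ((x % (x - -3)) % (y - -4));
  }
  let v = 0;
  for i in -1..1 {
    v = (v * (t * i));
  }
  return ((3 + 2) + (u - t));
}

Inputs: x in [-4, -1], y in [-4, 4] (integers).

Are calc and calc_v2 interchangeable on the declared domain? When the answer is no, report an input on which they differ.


Not equivalent: x=-4, y=-4 separates them (4 vs ERROR).
calc: t=2, then ((((t * 3) - (x * x)) == (x - 8)) || ((-x) <= (-4 + 5))) is false, then returns 4
calc_v2: t=-4, then u=-5, then ((5 + y) == (2 * 4)) is false, then a zero divisor aborts: ERROR
verdict: not equivalent; witness: x=-4, y=-4


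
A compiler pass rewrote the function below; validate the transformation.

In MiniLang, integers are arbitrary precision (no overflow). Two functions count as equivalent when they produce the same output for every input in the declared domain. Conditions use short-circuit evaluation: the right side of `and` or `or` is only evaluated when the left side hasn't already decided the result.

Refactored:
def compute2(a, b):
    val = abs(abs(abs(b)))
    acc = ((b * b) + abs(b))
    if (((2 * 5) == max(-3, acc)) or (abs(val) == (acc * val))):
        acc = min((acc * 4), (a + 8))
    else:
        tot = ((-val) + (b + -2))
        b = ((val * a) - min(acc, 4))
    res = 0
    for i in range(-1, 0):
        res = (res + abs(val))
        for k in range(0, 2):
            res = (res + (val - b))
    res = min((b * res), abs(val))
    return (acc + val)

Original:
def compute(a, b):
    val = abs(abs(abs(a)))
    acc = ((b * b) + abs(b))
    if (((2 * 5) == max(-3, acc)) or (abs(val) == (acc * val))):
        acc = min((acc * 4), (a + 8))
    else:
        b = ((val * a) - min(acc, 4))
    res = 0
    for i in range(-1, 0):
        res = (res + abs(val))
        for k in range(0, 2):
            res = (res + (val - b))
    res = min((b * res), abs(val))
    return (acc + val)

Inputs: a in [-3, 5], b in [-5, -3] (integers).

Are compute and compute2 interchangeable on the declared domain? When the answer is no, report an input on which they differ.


The rewrite breaks on a=-3, b=-5, where the results are 33 and 35.
compute: val=3, then acc=30, then (((2 * 5) == max(-3, acc)) or (abs(val) == (acc * val))) is false, then b=-13, then res=0, then (i=-1), then res=3, then (k=0), then res=19, then (k=1), then res=35, then res=-455, then returns 33
compute2: val=5, then acc=30, then (((2 * 5) == max(-3, acc)) or (abs(val) == (acc * val))) is false, then tot=-12, then b=-19, then res=0, then (i=-1), then res=5, then (k=0), then res=29, then (k=1), then res=53, then res=-1007, then returns 35
verdict: not equivalent; witness: a=-3, b=-5


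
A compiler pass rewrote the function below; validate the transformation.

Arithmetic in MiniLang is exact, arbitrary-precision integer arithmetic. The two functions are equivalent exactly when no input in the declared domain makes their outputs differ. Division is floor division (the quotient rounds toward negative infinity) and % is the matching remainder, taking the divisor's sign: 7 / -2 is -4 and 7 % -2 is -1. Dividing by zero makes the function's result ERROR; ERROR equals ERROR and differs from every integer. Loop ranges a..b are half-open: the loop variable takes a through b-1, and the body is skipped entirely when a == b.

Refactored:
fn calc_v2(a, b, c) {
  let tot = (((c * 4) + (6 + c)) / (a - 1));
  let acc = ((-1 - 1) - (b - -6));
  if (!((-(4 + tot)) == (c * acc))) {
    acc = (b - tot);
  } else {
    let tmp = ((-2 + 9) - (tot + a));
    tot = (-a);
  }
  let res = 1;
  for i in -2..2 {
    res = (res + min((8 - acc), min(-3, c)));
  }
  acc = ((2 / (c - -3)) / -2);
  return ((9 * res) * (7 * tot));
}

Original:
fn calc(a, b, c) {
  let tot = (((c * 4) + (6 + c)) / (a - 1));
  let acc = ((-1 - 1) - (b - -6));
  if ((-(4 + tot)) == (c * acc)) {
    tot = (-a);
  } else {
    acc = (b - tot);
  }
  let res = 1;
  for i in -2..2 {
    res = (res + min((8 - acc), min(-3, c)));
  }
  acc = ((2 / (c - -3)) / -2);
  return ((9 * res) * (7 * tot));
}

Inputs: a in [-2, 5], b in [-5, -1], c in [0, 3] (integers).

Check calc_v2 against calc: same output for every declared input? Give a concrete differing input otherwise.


Comparing the listings, the differences include: boolean connective usage differs; also arithmetic usage differs; also statement counts differ; also constant usage differs; also local variable names differ.
Tracing a=5, b=-5, c=2: calc: tot becomes 4; next acc becomes -3; next ((-(4 + tot)) == (c * acc)) evaluates to false; next acc becomes -9; next res becomes 1; next at i=-2:; next res becomes -2; next at i=-1:; next res becomes -5; next at i=0:; next res becomes -8; next at i=1:; next res becomes -11; next acc becomes 0; next final value -2772 | calc_v2: tot becomes 4; next acc becomes -3; next (!((-(4 + tot)) == (c * acc))) evaluates to true; next acc becomes -9; next res becomes 1; next at i=-2:; next res becomes -2; next at i=-1:; next res becomes -5; next at i=0:; next res becomes -8; next at i=1:; next res becomes -11; next acc becomes 0; next final value -2772 — matching result -2772.
Every one of the 160 inputs gives matching results.
verdict: equivalent


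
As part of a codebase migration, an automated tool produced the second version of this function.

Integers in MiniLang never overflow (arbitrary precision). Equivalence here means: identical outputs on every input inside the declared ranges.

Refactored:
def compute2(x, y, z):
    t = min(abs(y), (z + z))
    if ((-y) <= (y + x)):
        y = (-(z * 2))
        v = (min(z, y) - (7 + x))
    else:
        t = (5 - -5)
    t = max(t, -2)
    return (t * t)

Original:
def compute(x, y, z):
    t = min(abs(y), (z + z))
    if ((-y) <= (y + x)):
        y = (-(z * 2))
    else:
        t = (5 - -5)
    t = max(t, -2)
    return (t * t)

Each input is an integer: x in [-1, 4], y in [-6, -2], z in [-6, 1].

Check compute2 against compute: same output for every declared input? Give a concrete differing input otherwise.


Reading the diff, among the changes: local variable names differ, plus arithmetic usage differs, plus constant usage differs, plus statement counts differ, plus min/max/abs usage differs.
Tracing x=1, y=-5, z=-1: compute: t := -2 | ((-y) <= (y + x)): false | t := 10 | t := 10 | result 100 | compute2: t := -2 | ((-y) <= (y + x)): false | t := 10 | t := 10 | result 100 — matching result 100.
Across all 240 domain points the two functions coincide.
verdict: equivalent


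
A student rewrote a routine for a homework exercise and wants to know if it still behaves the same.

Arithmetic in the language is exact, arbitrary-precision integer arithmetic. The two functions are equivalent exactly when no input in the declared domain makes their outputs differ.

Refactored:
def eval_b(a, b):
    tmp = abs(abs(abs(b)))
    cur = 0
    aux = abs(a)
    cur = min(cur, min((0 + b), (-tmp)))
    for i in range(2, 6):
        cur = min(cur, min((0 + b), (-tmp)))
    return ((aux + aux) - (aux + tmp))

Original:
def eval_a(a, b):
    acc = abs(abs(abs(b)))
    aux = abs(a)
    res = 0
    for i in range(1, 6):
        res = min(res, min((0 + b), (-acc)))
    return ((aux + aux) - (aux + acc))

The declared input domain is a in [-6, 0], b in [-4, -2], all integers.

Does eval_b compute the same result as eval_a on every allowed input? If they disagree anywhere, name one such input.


Comparing the listings, the differences include: loop structure differs, plus min/max/abs usage differs, plus statement counts differ, plus local variable names differ, plus constant usage differs, plus arithmetic usage differs.
One worked example (a=-1, b=-3) — eval_a: acc=3, then aux=1, then res=0, then (i=1), then res=-3, then (i=2), then res=-3, then (i=3), then res=-3, then (i=4), then res=-3, then (i=5), then res=-3, then returns -2; eval_b: tmp=3, then cur=0, then aux=1, then cur=-3, then (i=2), then cur=-3, then (i=3), then cur=-3, then (i=4), then cur=-3, then (i=5), then cur=-3, then returns -2; agreement on -2.
Every one of the 21 inputs gives matching results.
verdict: equivalent
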